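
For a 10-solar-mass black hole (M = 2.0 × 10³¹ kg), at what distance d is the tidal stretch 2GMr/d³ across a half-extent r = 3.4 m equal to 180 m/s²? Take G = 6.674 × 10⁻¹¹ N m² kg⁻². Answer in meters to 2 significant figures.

2GMr/d³ = a_tidal  ⇒  d = (2GMr / a_tidal)^(1/3)
d = (2 × 6.674×10⁻¹¹ × (2.0 × 10³¹) × (3.4) / (180))^(1/3)
  = 3.7 × 10⁶ m

3.7 × 10⁶ m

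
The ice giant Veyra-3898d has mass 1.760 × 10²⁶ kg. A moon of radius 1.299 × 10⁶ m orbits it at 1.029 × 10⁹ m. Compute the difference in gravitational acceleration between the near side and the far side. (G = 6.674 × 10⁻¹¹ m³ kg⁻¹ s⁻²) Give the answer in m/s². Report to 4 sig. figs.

a_tidal = 4GMr/d³
        = 4 × (6.674 × 10⁻¹¹) × (1.760 × 10²⁶) × (1.299 × 10⁶) / (1.029 × 10⁹)³
        = 5.602 × 10⁻⁵ m/s²

5.602 × 10⁻⁵ m/s²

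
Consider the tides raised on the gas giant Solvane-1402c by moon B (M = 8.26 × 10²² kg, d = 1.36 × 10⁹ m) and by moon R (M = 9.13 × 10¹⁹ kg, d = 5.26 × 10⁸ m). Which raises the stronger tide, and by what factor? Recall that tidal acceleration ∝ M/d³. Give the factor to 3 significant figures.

Tidal stretch scales as M/d³; compute that for each body.
Moon B: (8.26 × 10²²) / (1.36 × 10⁹)³ = 3.284 × 10⁻⁵
Moon R: (9.13 × 10¹⁹) / (5.26 × 10⁸)³ = 6.274 × 10⁻⁷
Ratio (larger/smaller) = 52.3

Moon B, by a factor of ≈ 52.3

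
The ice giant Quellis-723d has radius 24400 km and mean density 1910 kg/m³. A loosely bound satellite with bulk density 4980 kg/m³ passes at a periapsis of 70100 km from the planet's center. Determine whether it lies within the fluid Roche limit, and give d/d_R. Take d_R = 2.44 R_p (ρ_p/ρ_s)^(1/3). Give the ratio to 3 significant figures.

d_R = 2.44 × (24400 km) × (1910/4980)^(1/3) = 43260 km
d/d_R = (70100) / (43260) = 1.62
Since d/d_R > 1, the body is outside the Roche limit.

outside; d/d_R ≈ 1.62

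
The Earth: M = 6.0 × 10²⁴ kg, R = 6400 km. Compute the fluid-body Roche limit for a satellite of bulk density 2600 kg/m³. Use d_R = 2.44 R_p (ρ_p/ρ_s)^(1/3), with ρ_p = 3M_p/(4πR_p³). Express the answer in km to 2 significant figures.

ρ_p = 3M_p/(4πR_p³) = 3 × (6.0 × 10²⁴) / (4π × (6.4 × 10⁶ m)³) = 5500 kg/m³
d_R = 2.44 × 6400 km × (5500/2600)^(1/3)
    = 20000 km

20000 km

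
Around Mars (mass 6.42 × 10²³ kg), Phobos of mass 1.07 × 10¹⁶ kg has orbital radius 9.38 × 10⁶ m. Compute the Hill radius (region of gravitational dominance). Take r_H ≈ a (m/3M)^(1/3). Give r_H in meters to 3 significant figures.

r_H ≈ a (m/3M)^(1/3)
    = (9.38 × 10⁶) × (1.07 × 10¹⁶ / (3 × 6.42 × 10²³))^(1/3)
    = 1.66 × 10⁴ m

1.66 × 10⁴ m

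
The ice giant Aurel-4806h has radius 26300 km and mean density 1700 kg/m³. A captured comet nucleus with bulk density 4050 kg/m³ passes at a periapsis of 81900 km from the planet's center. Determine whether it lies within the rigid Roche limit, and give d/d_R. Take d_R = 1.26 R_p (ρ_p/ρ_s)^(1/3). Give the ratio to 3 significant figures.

outside; d/d_R ≈ 3.30

d_R = 1.26 × (26300 km) × (1700/4050)^(1/3) = 24810 km
d/d_R = (81900) / (24810) = 3.30
Since d/d_R > 1, the body is outside the Roche limit.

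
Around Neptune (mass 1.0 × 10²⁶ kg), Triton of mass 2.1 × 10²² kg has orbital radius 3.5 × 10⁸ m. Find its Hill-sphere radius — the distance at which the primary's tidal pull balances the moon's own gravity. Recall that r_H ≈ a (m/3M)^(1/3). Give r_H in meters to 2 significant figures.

r_H ≈ a (m/3M)^(1/3)
    = (3.5 × 10⁸) × (2.1 × 10²² / (3 × 1.0 × 10²⁶))^(1/3)
    = 1.4 × 10⁷ m

1.4 × 10⁷ m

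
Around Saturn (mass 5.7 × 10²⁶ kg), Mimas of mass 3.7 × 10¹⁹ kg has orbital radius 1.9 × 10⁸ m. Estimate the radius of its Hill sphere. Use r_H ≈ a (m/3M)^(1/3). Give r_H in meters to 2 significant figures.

5.3 × 10⁵ m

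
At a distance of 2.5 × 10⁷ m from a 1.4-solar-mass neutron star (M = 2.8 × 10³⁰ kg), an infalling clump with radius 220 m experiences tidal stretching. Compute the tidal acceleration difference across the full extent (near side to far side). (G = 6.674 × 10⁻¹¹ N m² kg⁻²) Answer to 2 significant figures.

1.1 × 10¹ m/s²

Near-to-far spans 2r, so the tidal difference is twice the near-to-center value: 4GMr/d³.
Δg = 4GMr/d³
   = 4 × (6.674 × 10⁻¹¹) × (2.8 × 10³⁰) × (220) / (2.5 × 10⁷)³
   = 1.1 × 10¹ m/s²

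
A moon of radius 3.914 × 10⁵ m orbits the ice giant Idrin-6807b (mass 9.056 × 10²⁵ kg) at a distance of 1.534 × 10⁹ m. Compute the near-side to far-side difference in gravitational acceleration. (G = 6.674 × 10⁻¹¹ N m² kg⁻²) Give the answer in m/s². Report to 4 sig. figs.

2.621 × 10⁻⁶ m/s²

Differencing GM/(d−r)² and GM/(d+r)² to first order in r/d gives 4GMr/d³.
Δa = 4GMr/d³
   = 4 × (6.674 × 10⁻¹¹) × (9.056 × 10²⁵) × (3.914 × 10⁵) / (1.534 × 10⁹)³
   = 2.621 × 10⁻⁶ m/s²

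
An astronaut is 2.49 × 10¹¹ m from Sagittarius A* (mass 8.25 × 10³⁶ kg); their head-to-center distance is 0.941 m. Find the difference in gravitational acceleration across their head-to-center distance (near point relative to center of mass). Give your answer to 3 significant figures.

6.71 × 10⁻⁸ m/s²

Δa = 2GMr/d³
   = 2 × (6.674 × 10⁻¹¹) × (8.25 × 10³⁶) × (0.941) / (2.49 × 10¹¹)³
   = 6.71 × 10⁻⁸ m/s²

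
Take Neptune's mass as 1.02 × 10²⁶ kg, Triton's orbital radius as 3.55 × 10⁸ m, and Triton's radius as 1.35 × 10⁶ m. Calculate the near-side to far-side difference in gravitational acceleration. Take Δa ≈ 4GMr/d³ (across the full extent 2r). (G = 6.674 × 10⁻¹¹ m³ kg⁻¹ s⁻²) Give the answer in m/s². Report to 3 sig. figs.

8.22 × 10⁻⁴ m/s²

Near-to-far spans 2r, so the tidal difference is twice the near-to-center value: 4GMr/d³.
a_tidal = 4GMr/d³
        = 4 × (6.674 × 10⁻¹¹) × (1.02 × 10²⁶) × (1.35 × 10⁶) / (3.55 × 10⁸)³
        = 8.22 × 10⁻⁴ m/s²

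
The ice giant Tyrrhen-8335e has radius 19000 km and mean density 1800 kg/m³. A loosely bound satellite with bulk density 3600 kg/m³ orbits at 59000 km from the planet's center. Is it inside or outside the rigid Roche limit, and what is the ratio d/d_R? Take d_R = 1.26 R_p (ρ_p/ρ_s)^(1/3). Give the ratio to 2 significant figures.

outside; d/d_R ≈ 3.1

d_R = 1.26 × (19000 km) × (1800/3600)^(1/3) = 19000 km
d/d_R = (59000) / (19000) = 3.1
Since d/d_R > 1, the body is outside the Roche limit.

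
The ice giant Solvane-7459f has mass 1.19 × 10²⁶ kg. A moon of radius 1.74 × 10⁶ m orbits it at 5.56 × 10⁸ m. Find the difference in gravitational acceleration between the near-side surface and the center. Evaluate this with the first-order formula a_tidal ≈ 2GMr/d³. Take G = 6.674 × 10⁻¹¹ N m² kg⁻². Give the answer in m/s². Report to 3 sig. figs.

Δa = 2GMr/d³
   = 2 × (6.674 × 10⁻¹¹) × (1.19 × 10²⁶) × (1.74 × 10⁶) / (5.56 × 10⁸)³
   = 1.61 × 10⁻⁴ m/s²

1.61 × 10⁻⁴ m/s²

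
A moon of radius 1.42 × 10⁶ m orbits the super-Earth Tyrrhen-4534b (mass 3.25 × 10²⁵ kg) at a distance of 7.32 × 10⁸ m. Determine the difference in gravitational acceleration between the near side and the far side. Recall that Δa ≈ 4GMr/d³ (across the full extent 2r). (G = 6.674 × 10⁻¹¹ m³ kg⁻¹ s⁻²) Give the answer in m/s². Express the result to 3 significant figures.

3.14 × 10⁻⁵ m/s²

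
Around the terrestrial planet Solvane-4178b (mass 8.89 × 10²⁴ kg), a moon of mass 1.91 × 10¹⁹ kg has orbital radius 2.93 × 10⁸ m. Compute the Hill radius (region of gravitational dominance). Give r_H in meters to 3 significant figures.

r_H ≈ a (m/3M)^(1/3)
    = (2.93 × 10⁸) × (1.91 × 10¹⁹ / (3 × 8.89 × 10²⁴))^(1/3)
    = 2.62 × 10⁶ m

2.62 × 10⁶ m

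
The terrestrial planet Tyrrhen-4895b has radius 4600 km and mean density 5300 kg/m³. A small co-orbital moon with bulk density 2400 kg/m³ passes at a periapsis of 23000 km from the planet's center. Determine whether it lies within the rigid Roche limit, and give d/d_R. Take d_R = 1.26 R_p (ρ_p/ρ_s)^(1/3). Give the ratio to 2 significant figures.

outside; d/d_R ≈ 3.0

d_R = 1.26 × (4600 km) × (5300/2400)^(1/3) = 7548 km
d/d_R = (23000) / (7548) = 3.0
Since d/d_R > 1, the body is outside the Roche limit.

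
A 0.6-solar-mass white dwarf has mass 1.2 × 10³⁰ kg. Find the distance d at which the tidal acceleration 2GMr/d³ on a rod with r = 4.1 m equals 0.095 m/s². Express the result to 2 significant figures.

2GMr/d³ = a_tidal  ⇒  d = (2GMr / a_tidal)^(1/3)
d = (2 × 6.674×10⁻¹¹ × (1.2 × 10³⁰) × (4.1) / (0.095))^(1/3)
  = 1.9 × 10⁷ m

1.9 × 10⁷ m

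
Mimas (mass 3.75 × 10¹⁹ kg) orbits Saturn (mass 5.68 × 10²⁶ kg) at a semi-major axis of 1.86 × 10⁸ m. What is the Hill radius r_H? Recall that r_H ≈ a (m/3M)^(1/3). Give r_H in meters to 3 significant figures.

r_H ≈ a (m/3M)^(1/3)
    = (1.86 × 10⁸) × (3.75 × 10¹⁹ / (3 × 5.68 × 10²⁶))^(1/3)
    = 5.21 × 10⁵ m

5.21 × 10⁵ m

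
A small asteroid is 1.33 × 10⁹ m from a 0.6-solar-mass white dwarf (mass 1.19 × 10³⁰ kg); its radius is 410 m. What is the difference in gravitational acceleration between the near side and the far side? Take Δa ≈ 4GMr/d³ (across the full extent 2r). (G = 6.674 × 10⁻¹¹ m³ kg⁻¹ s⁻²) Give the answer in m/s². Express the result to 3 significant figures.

5.54 × 10⁻⁵ m/s²

Near-to-far spans 2r, so the tidal difference is twice the near-to-center value: 4GMr/d³.
a_tidal = 4GMr/d³
        = 4 × (6.674 × 10⁻¹¹) × (1.19 × 10³⁰) × (410) / (1.33 × 10⁹)³
        = 5.54 × 10⁻⁵ m/s²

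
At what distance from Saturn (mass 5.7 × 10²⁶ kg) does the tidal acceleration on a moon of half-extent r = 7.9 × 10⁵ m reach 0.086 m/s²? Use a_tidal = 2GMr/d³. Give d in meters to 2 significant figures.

8.9 × 10⁷ m

2GMr/d³ = a_tidal  ⇒  d = (2GMr / a_tidal)^(1/3)
d = (2 × 6.674×10⁻¹¹ × (5.7 × 10²⁶) × (7.9 × 10⁵) / (0.086))^(1/3)
  = 8.9 × 10⁷ m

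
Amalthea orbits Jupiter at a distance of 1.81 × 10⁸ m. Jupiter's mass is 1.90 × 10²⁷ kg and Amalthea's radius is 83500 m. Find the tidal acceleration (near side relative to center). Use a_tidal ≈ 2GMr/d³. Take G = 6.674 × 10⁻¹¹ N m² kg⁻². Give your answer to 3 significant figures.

3.57 × 10⁻³ m/s²

Δa = 2GMr/d³
   = 2 × (6.674 × 10⁻¹¹) × (1.90 × 10²⁷) × (83500) / (1.81 × 10⁸)³
   = 3.57 × 10⁻³ m/s²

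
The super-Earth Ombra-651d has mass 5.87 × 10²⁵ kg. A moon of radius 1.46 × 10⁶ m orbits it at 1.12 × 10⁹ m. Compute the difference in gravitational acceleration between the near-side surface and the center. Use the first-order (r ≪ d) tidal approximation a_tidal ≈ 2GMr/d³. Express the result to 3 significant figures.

8.14 × 10⁻⁶ m/s²

Δg = 2GMr/d³
   = 2 × (6.674 × 10⁻¹¹) × (5.87 × 10²⁵) × (1.46 × 10⁶) / (1.12 × 10⁹)³
   = 8.14 × 10⁻⁶ m/s²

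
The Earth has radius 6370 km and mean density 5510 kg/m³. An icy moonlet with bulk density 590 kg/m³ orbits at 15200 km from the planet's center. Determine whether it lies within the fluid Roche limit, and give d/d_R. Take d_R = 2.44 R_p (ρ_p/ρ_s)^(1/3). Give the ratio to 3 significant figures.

d_R = 2.44 × (6370 km) × (5510/590)^(1/3) = 32730 km
d/d_R = (15200) / (32730) = 0.464
Since d/d_R < 1, the body is inside the Roche limit.

inside; d/d_R ≈ 0.464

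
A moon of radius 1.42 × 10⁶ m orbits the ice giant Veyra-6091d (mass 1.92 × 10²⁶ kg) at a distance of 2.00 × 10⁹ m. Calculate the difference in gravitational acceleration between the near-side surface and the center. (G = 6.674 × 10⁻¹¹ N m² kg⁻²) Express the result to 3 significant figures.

4.55 × 10⁻⁶ m/s²

Δg = 2GMr/d³
   = 2 × (6.674 × 10⁻¹¹) × (1.92 × 10²⁶) × (1.42 × 10⁶) / (2.00 × 10⁹)³
   = 4.55 × 10⁻⁶ m/s²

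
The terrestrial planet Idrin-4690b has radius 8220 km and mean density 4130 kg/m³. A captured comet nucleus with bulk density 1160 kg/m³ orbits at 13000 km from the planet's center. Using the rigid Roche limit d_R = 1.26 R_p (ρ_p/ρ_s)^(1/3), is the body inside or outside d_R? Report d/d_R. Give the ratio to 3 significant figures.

d_R = 1.26 × (8220 km) × (4130/1160)^(1/3) = 15820 km
d/d_R = (13000) / (15820) = 0.822
Since d/d_R < 1, the body is inside the Roche limit.

inside; d/d_R ≈ 0.822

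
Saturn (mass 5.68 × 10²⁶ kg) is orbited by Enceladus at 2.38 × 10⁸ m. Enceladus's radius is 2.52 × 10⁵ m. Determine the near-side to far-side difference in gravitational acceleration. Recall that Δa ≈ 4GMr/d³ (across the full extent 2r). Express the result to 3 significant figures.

2.83 × 10⁻³ m/s²

Near-to-far spans 2r, so the tidal difference is twice the near-to-center value: 4GMr/d³.
Δa = 4GMr/d³
   = 4 × (6.674 × 10⁻¹¹) × (5.68 × 10²⁶) × (2.52 × 10⁵) / (2.38 × 10⁸)³
   = 2.83 × 10⁻³ m/s²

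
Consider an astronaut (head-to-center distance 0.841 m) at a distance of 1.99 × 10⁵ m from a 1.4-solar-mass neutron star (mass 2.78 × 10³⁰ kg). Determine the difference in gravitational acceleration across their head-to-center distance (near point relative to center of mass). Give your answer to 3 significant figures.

a_tidal = 2GMr/d³
        = 2 × (6.674 × 10⁻¹¹) × (2.78 × 10³⁰) × (0.841) / (1.99 × 10⁵)³
        = 3.96 × 10⁴ m/s²

3.96 × 10⁴ m/s²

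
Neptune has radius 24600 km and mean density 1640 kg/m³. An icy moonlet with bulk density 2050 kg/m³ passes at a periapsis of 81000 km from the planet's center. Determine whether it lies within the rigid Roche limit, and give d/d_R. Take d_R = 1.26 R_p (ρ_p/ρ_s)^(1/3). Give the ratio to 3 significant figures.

outside; d/d_R ≈ 2.82

d_R = 1.26 × (24600 km) × (1640/2050)^(1/3) = 28770 km
d/d_R = (81000) / (28770) = 2.82
Since d/d_R > 1, the body is outside the Roche limit.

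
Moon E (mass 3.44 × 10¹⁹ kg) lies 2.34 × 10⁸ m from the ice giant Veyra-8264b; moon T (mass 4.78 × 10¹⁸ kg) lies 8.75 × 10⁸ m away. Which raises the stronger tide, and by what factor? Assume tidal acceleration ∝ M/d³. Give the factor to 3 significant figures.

Moon E, by a factor of ≈ 376

The tide-raising term goes as M/d³ (the gradient of a 1/d² field).
Moon E: (3.44 × 10¹⁹) / (2.34 × 10⁸)³ = 2.685 × 10⁻⁶
Moon T: (4.78 × 10¹⁸) / (8.75 × 10⁸)³ = 7.135 × 10⁻⁹
Ratio (larger/smaller) = 376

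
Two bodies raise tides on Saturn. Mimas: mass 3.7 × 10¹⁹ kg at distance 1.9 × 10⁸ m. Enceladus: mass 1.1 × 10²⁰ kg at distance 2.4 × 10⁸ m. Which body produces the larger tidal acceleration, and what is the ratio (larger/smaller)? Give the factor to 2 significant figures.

Tidal acceleration ∝ M/d³, so compare M/d³ for each.
Mimas: (3.7 × 10¹⁹) / (1.9 × 10⁸)³ = 5.394 × 10⁻⁶
Enceladus: (1.1 × 10²⁰) / (2.4 × 10⁸)³ = 7.957 × 10⁻⁶
Ratio (larger/smaller) = 1.5

Enceladus, by a factor of ≈ 1.5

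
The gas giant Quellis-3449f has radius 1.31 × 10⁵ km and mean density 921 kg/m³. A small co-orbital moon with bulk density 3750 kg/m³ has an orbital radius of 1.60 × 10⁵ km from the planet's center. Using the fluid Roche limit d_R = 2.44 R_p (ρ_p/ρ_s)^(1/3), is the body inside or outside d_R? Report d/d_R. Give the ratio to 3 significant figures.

d_R = 2.44 × (1.31 × 10⁵ km) × (921/3750)^(1/3) = 2.002 × 10⁵ km
d/d_R = (1.60 × 10⁵) / (2.002 × 10⁵) = 0.799
Since d/d_R < 1, the body is inside the Roche limit.

inside; d/d_R ≈ 0.799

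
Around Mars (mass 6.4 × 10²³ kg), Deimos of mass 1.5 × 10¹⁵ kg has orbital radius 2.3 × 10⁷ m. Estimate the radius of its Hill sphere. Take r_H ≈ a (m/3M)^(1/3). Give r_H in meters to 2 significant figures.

2.1 × 10⁴ m

r_H ≈ a (m/3M)^(1/3)
    = (2.3 × 10⁷) × (1.5 × 10¹⁵ / (3 × 6.4 × 10²³))^(1/3)
    = 2.1 × 10⁴ m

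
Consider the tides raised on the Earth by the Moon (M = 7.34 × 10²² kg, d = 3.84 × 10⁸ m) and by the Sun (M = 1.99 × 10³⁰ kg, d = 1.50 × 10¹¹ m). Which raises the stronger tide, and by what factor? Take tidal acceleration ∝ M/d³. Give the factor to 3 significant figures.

Compare M/d³ for the two perturbers:
The Moon: (7.34 × 10²²) / (3.84 × 10⁸)³ = 1.296 × 10⁻³
The Sun: (1.99 × 10³⁰) / (1.50 × 10¹¹)³ = 5.896 × 10⁻⁴
Ratio (larger/smaller) = 2.20

The Moon, by a factor of ≈ 2.20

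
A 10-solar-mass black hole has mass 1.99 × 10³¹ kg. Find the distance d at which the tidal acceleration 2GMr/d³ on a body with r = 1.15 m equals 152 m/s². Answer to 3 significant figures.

2.72 × 10⁶ m

2GMr/d³ = a_tidal  ⇒  d = (2GMr / a_tidal)^(1/3)
d = (2 × 6.674×10⁻¹¹ × (1.99 × 10³¹) × (1.15) / (152))^(1/3)
  = 2.72 × 10⁶ m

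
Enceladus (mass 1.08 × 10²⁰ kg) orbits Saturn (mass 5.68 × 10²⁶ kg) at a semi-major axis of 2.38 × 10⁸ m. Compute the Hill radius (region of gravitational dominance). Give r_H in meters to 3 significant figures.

9.49 × 10⁵ m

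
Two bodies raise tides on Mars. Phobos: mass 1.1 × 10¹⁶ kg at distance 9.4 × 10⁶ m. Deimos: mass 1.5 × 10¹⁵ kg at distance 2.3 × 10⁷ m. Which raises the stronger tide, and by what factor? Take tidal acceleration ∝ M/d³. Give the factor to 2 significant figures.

Phobos, by a factor of ≈ 110

The tide-raising term goes as M/d³ (the gradient of a 1/d² field).
Phobos: (1.1 × 10¹⁶) / (9.4 × 10⁶)³ = 1.324 × 10⁻⁵
Deimos: (1.5 × 10¹⁵) / (2.3 × 10⁷)³ = 1.233 × 10⁻⁷
Ratio (larger/smaller) = 110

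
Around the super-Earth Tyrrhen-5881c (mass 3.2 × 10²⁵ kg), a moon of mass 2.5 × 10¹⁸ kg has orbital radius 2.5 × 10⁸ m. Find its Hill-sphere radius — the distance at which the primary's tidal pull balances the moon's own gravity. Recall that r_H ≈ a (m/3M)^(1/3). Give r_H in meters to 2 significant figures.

r_H ≈ a (m/3M)^(1/3)
    = (2.5 × 10⁸) × (2.5 × 10¹⁸ / (3 × 3.2 × 10²⁵))^(1/3)
    = 7.4 × 10⁵ m

7.4 × 10⁵ m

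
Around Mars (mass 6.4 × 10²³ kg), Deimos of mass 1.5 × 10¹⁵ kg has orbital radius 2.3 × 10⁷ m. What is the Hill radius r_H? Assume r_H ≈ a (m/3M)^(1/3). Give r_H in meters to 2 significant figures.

2.1 × 10⁴ m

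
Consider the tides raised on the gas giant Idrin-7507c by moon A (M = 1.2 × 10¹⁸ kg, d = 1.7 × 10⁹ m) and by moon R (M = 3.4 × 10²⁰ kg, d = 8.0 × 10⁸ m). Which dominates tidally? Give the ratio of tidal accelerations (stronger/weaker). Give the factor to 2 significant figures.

Moon R, by a factor of ≈ 2700

Tidal stretch scales as M/d³; compute that for each body.
Moon A: (1.2 × 10¹⁸) / (1.7 × 10⁹)³ = 2.442 × 10⁻¹⁰
Moon R: (3.4 × 10²⁰) / (8.0 × 10⁸)³ = 6.641 × 10⁻⁷
Ratio (larger/smaller) = 2700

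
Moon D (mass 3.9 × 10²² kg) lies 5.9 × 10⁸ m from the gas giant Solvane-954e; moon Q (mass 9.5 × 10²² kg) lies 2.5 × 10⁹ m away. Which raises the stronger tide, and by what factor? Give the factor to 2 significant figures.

Moon D, by a factor of ≈ 31

The tide-raising term goes as M/d³ (the gradient of a 1/d² field).
Moon D: (3.9 × 10²²) / (5.9 × 10⁸)³ = 1.899 × 10⁻⁴
Moon Q: (9.5 × 10²²) / (2.5 × 10⁹)³ = 6.080 × 10⁻⁶
Ratio (larger/smaller) = 31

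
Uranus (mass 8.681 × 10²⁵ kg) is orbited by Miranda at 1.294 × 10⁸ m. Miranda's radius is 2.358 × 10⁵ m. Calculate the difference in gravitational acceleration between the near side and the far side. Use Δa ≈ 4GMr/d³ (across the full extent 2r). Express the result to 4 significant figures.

The field gradient is 2GM/d³; across the full diameter 2r the difference is 4GMr/d³.
a_tidal = 4GMr/d³
        = 4 × (6.674 × 10⁻¹¹) × (8.681 × 10²⁵) × (2.358 × 10⁵) / (1.294 × 10⁸)³
        = 2.522 × 10⁻³ m/s²

2.522 × 10⁻³ m/s²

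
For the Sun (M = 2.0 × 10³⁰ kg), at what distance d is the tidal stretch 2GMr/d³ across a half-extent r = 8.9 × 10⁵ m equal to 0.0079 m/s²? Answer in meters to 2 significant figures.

2GMr/d³ = a_tidal  ⇒  d = (2GMr / a_tidal)^(1/3)
d = (2 × 6.674×10⁻¹¹ × (2.0 × 10³⁰) × (8.9 × 10⁵) / (0.0079))^(1/3)
  = 3.1 × 10⁹ m

3.1 × 10⁹ m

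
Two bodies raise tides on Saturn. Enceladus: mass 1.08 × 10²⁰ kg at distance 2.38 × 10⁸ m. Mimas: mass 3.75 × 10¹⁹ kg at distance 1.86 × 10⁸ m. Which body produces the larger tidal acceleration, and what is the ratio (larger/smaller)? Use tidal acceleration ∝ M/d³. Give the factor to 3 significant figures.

Enceladus, by a factor of ≈ 1.37

Tidal acceleration ∝ M/d³, so compare M/d³ for each.
Enceladus: (1.08 × 10²⁰) / (2.38 × 10⁸)³ = 8.011 × 10⁻⁶
Mimas: (3.75 × 10¹⁹) / (1.86 × 10⁸)³ = 5.828 × 10⁻⁶
Ratio (larger/smaller) = 1.37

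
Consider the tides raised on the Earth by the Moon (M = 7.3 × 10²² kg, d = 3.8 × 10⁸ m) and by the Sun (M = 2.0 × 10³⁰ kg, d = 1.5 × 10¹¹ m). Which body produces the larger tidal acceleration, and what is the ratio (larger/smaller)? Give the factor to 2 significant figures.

The Moon, by a factor of ≈ 2.2

Tidal stretch scales as M/d³; compute that for each body.
The Moon: (7.3 × 10²²) / (3.8 × 10⁸)³ = 1.330 × 10⁻³
The Sun: (2.0 × 10³⁰) / (1.5 × 10¹¹)³ = 5.926 × 10⁻⁴
Ratio (larger/smaller) = 2.2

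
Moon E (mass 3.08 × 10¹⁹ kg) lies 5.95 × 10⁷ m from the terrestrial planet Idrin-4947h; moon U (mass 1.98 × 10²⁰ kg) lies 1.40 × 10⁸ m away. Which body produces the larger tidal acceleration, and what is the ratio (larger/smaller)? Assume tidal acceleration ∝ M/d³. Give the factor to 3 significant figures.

Tidal acceleration ∝ M/d³, so compare M/d³ for each.
Moon E: (3.08 × 10¹⁹) / (5.95 × 10⁷)³ = 1.462 × 10⁻⁴
Moon U: (1.98 × 10²⁰) / (1.40 × 10⁸)³ = 7.216 × 10⁻⁵
Ratio (larger/smaller) = 2.03

Moon E, by a factor of ≈ 2.03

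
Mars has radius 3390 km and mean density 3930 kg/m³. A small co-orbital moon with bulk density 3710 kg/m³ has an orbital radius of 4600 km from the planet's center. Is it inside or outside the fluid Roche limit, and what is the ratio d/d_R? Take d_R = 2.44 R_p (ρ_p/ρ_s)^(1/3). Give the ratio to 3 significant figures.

inside; d/d_R ≈ 0.546

d_R = 2.44 × (3390 km) × (3930/3710)^(1/3) = 8432 km
d/d_R = (4600) / (8432) = 0.546
Since d/d_R < 1, the body is inside the Roche limit.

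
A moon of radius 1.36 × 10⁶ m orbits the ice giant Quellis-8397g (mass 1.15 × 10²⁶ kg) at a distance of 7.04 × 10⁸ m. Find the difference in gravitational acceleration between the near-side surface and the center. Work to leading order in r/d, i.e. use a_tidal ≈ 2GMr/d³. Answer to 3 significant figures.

5.98 × 10⁻⁵ m/s²

Δa = 2GMr/d³
   = 2 × (6.674 × 10⁻¹¹) × (1.15 × 10²⁶) × (1.36 × 10⁶) / (7.04 × 10⁸)³
   = 5.98 × 10⁻⁵ m/s²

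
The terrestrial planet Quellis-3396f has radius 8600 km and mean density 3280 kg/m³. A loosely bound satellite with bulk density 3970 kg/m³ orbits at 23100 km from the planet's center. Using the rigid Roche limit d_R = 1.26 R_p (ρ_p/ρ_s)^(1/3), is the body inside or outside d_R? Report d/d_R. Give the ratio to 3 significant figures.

outside; d/d_R ≈ 2.27

d_R = 1.26 × (8600 km) × (3280/3970)^(1/3) = 10170 km
d/d_R = (23100) / (10170) = 2.27
Since d/d_R > 1, the body is outside the Roche limit.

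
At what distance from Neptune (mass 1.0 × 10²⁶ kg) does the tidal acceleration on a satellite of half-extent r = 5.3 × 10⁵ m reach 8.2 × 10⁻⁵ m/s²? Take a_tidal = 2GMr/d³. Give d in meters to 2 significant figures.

4.4 × 10⁸ m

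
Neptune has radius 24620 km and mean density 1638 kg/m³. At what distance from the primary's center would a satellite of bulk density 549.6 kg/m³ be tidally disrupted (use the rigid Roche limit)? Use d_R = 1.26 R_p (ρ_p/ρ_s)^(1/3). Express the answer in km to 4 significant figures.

d_R = 1.26 × 24620 km × (1638/549.6)^(1/3)
    = 44640 km

44640 km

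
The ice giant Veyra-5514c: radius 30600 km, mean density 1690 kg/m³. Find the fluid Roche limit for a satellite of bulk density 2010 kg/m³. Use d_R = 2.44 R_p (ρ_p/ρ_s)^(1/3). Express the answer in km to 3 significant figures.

70500 km

d_R = 2.44 × 30600 km × (1690/2010)^(1/3)
    = 70500 km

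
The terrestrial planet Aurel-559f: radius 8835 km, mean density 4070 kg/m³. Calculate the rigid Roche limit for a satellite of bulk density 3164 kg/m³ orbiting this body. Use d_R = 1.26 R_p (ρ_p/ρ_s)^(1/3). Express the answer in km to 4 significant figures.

12110 km

d_R = 1.26 × 8835 km × (4070/3164)^(1/3)
    = 12110 km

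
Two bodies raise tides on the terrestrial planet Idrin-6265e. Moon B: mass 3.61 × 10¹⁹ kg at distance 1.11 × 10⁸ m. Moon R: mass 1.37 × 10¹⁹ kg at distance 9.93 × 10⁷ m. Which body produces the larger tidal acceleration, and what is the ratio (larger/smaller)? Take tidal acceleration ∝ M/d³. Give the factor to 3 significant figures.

Moon B, by a factor of ≈ 1.89

Tidal acceleration ∝ M/d³, so compare M/d³ for each.
Moon B: (3.61 × 10¹⁹) / (1.11 × 10⁸)³ = 2.640 × 10⁻⁵
Moon R: (1.37 × 10¹⁹) / (9.93 × 10⁷)³ = 1.399 × 10⁻⁵
Ratio (larger/smaller) = 1.89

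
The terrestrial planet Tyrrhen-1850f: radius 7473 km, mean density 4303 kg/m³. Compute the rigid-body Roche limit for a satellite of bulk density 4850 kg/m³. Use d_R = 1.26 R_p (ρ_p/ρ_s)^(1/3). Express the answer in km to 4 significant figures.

9048 km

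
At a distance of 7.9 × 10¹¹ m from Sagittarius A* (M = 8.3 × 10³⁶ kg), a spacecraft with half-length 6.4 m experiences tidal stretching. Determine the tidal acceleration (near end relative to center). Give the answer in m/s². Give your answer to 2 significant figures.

1.4 × 10⁻⁸ m/s²

a_tidal = 2GMr/d³
        = 2 × (6.674 × 10⁻¹¹) × (8.3 × 10³⁶) × (6.4) / (7.9 × 10¹¹)³
        = 1.4 × 10⁻⁸ m/s²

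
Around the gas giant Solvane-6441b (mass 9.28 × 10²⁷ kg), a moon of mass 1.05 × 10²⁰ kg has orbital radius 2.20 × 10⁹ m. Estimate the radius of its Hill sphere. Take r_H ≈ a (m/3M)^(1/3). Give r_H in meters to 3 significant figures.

3.42 × 10⁶ m

r_H ≈ a (m/3M)^(1/3)
    = (2.20 × 10⁹) × (1.05 × 10²⁰ / (3 × 9.28 × 10²⁷))^(1/3)
    = 3.42 × 10⁶ m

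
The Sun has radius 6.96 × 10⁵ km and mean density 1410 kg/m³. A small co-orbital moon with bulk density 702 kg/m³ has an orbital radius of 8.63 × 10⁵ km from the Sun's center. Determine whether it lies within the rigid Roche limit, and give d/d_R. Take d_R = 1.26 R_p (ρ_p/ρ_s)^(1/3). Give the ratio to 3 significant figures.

d_R = 1.26 × (6.96 × 10⁵ km) × (1410/702)^(1/3) = 1.106 × 10⁶ km
d/d_R = (8.63 × 10⁵) / (1.106 × 10⁶) = 0.780
Since d/d_R < 1, the body is inside the Roche limit.

inside; d/d_R ≈ 0.780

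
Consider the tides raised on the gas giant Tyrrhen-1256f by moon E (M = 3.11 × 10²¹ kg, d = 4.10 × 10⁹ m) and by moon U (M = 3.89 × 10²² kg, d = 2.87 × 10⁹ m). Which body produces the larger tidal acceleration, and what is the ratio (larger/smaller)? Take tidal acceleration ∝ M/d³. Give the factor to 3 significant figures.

Tidal acceleration ∝ M/d³, so compare M/d³ for each.
Moon E: (3.11 × 10²¹) / (4.10 × 10⁹)³ = 4.512 × 10⁻⁸
Moon U: (3.89 × 10²²) / (2.87 × 10⁹)³ = 1.646 × 10⁻⁶
Ratio (larger/smaller) = 36.5

Moon U, by a factor of ≈ 36.5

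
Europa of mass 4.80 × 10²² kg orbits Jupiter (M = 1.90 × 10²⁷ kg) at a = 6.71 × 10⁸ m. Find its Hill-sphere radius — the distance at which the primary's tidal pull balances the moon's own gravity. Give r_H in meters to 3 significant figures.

r_H ≈ a (m/3M)^(1/3)
    = (6.71 × 10⁸) × (4.80 × 10²² / (3 × 1.90 × 10²⁷))^(1/3)
    = 1.37 × 10⁷ m

1.37 × 10⁷ m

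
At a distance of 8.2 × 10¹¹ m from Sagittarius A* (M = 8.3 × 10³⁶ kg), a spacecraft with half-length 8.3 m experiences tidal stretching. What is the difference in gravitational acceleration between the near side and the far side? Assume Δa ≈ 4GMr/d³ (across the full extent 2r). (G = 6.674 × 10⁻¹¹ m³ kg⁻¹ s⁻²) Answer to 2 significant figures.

3.3 × 10⁻⁸ m/s²

Δg = 4GMr/d³
   = 4 × (6.674 × 10⁻¹¹) × (8.3 × 10³⁶) × (8.3) / (8.2 × 10¹¹)³
   = 3.3 × 10⁻⁸ m/s²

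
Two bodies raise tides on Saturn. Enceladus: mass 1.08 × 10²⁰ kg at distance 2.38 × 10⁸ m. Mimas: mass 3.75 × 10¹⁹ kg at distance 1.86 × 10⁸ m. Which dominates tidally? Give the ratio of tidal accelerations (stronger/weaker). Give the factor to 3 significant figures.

Enceladus, by a factor of ≈ 1.37

Compare M/d³ for the two perturbers:
Enceladus: (1.08 × 10²⁰) / (2.38 × 10⁸)³ = 8.011 × 10⁻⁶
Mimas: (3.75 × 10¹⁹) / (1.86 × 10⁸)³ = 5.828 × 10⁻⁶
Ratio (larger/smaller) = 1.37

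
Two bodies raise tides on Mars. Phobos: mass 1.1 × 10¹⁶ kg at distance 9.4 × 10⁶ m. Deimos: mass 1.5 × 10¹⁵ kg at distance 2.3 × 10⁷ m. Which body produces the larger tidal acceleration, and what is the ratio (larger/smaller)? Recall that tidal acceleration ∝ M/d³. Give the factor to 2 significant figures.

Phobos, by a factor of ≈ 110

Compare M/d³ for the two perturbers:
Phobos: (1.1 × 10¹⁶) / (9.4 × 10⁶)³ = 1.324 × 10⁻⁵
Deimos: (1.5 × 10¹⁵) / (2.3 × 10⁷)³ = 1.233 × 10⁻⁷
Ratio (larger/smaller) = 110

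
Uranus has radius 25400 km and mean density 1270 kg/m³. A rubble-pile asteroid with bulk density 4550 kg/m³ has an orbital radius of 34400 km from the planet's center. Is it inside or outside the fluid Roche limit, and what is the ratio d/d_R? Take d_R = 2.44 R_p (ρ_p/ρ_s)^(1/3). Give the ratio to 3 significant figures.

inside; d/d_R ≈ 0.849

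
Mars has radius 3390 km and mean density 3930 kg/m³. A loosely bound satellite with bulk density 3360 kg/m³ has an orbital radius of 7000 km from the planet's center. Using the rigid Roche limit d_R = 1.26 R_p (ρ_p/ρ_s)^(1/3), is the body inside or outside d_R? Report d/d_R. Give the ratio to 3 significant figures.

d_R = 1.26 × (3390 km) × (3930/3360)^(1/3) = 4500 km
d/d_R = (7000) / (4500) = 1.56
Since d/d_R > 1, the body is outside the Roche limit.

outside; d/d_R ≈ 1.56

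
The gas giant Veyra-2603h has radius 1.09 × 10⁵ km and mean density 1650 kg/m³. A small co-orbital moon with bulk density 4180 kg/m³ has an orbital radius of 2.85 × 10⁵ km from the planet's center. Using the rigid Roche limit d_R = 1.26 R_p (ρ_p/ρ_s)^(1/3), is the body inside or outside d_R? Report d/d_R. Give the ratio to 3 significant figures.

d_R = 1.26 × (1.09 × 10⁵ km) × (1650/4180)^(1/3) = 1.007 × 10⁵ km
d/d_R = (2.85 × 10⁵) / (1.007 × 10⁵) = 2.83
Since d/d_R > 1, the body is outside the Roche limit.

outside; d/d_R ≈ 2.83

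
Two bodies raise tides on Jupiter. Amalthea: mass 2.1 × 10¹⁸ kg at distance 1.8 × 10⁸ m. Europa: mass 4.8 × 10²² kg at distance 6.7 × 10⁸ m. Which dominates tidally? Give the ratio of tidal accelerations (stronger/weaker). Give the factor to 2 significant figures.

Europa, by a factor of ≈ 440

Compare M/d³ for the two perturbers:
Amalthea: (2.1 × 10¹⁸) / (1.8 × 10⁸)³ = 3.601 × 10⁻⁷
Europa: (4.8 × 10²²) / (6.7 × 10⁸)³ = 1.596 × 10⁻⁴
Ratio (larger/smaller) = 440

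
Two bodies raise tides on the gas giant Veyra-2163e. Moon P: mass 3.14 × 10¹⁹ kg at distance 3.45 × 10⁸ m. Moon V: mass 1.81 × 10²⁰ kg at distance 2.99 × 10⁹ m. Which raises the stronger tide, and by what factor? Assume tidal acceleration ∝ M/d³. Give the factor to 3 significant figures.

Compare M/d³ for the two perturbers:
Moon P: (3.14 × 10¹⁹) / (3.45 × 10⁸)³ = 7.647 × 10⁻⁷
Moon V: (1.81 × 10²⁰) / (2.99 × 10⁹)³ = 6.771 × 10⁻⁹
Ratio (larger/smaller) = 113

Moon P, by a factor of ≈ 113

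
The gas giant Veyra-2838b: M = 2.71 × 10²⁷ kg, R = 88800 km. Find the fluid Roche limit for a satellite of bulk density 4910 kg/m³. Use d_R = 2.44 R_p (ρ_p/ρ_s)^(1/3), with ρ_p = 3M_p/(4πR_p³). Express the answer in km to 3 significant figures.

1.24 × 10⁵ km

ρ_p = 3M_p/(4πR_p³) = 3 × (2.71 × 10²⁷) / (4π × (8.88 × 10⁷ m)³) = 924 kg/m³
d_R = 2.44 × 88800 km × (924/4910)^(1/3)
    = 1.24 × 10⁵ km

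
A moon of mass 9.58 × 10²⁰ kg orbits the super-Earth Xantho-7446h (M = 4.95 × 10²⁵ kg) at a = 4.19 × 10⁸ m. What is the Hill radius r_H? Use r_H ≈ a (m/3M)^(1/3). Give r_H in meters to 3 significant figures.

7.80 × 10⁶ m

r_H ≈ a (m/3M)^(1/3)
    = (4.19 × 10⁸) × (9.58 × 10²⁰ / (3 × 4.95 × 10²⁵))^(1/3)
    = 7.80 × 10⁶ m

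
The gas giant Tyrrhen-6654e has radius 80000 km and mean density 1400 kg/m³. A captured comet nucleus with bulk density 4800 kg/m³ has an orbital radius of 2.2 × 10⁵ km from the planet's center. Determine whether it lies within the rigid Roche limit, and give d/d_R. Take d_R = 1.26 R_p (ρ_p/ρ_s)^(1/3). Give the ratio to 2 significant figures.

outside; d/d_R ≈ 3.3

d_R = 1.26 × (80000 km) × (1400/4800)^(1/3) = 66850 km
d/d_R = (2.2 × 10⁵) / (66850) = 3.3
Since d/d_R > 1, the body is outside the Roche limit.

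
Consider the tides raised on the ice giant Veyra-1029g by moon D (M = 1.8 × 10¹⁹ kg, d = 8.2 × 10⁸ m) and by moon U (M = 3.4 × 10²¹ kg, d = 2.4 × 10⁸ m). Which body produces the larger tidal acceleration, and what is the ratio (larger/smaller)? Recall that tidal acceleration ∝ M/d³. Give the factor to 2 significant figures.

Compare M/d³ for the two perturbers:
Moon D: (1.8 × 10¹⁹) / (8.2 × 10⁸)³ = 3.265 × 10⁻⁸
Moon U: (3.4 × 10²¹) / (2.4 × 10⁸)³ = 2.459 × 10⁻⁴
Ratio (larger/smaller) = 7500

Moon U, by a factor of ≈ 7500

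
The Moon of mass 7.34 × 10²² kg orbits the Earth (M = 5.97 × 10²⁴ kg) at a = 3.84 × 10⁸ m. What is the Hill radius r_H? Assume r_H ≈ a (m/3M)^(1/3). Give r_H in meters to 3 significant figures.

r_H ≈ a (m/3M)^(1/3)
    = (3.84 × 10⁸) × (7.34 × 10²² / (3 × 5.97 × 10²⁴))^(1/3)
    = 6.15 × 10⁷ m

6.15 × 10⁷ m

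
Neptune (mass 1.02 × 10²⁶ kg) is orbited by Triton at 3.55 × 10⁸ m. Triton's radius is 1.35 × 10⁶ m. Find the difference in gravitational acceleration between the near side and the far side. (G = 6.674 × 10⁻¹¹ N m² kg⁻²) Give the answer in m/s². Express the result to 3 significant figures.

Δa = 4GMr/d³
   = 4 × (6.674 × 10⁻¹¹) × (1.02 × 10²⁶) × (1.35 × 10⁶) / (3.55 × 10⁸)³
   = 8.22 × 10⁻⁴ m/s²

8.22 × 10⁻⁴ m/s²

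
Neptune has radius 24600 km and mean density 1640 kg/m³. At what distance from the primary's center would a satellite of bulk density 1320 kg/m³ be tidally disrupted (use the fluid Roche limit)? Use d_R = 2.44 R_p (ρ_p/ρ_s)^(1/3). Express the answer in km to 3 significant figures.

d_R = 2.44 × 24600 km × (1640/1320)^(1/3)
    = 64500 km

64500 km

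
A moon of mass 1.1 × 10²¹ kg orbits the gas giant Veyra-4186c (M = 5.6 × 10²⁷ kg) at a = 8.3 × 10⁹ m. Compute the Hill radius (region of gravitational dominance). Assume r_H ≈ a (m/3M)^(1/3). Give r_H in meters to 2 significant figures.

3.3 × 10⁷ m

r_H ≈ a (m/3M)^(1/3)
    = (8.3 × 10⁹) × (1.1 × 10²¹ / (3 × 5.6 × 10²⁷))^(1/3)
    = 3.3 × 10⁷ m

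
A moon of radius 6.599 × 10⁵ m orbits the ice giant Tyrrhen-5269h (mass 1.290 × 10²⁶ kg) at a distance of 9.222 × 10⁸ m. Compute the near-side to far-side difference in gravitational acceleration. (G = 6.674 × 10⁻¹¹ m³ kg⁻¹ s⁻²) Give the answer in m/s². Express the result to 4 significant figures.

The field gradient is 2GM/d³; across the full diameter 2r the difference is 4GMr/d³.
Δg = 4GMr/d³
   = 4 × (6.674 × 10⁻¹¹) × (1.290 × 10²⁶) × (6.599 × 10⁵) / (9.222 × 10⁸)³
   = 2.898 × 10⁻⁵ m/s²

2.898 × 10⁻⁵ m/s²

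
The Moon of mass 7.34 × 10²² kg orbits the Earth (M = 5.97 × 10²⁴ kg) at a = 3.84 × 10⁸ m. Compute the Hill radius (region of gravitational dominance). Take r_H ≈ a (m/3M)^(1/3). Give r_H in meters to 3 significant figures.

r_H ≈ a (m/3M)^(1/3)
    = (3.84 × 10⁸) × (7.34 × 10²² / (3 × 5.97 × 10²⁴))^(1/3)
    = 6.15 × 10⁷ m

6.15 × 10⁷ m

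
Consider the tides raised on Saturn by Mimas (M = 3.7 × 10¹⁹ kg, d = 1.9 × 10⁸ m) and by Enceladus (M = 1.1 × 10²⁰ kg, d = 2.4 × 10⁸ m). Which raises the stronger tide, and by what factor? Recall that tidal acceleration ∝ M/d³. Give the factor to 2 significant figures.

Enceladus, by a factor of ≈ 1.5

Tidal stretch scales as M/d³; compute that for each body.
Mimas: (3.7 × 10¹⁹) / (1.9 × 10⁸)³ = 5.394 × 10⁻⁶
Enceladus: (1.1 × 10²⁰) / (2.4 × 10⁸)³ = 7.957 × 10⁻⁶
Ratio (larger/smaller) = 1.5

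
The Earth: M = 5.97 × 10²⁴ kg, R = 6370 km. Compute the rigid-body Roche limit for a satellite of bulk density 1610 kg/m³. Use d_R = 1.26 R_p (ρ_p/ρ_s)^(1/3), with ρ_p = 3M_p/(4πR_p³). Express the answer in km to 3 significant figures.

12100 km

ρ_p = 3M_p/(4πR_p³) = 3 × (5.97 × 10²⁴) / (4π × (6.37 × 10⁶ m)³) = 5510 kg/m³
d_R = 1.26 × 6370 km × (5510/1610)^(1/3)
    = 12100 km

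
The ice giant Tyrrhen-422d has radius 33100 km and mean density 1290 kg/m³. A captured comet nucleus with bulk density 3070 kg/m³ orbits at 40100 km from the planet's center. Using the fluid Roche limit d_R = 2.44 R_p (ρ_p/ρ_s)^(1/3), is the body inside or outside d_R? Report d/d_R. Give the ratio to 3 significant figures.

d_R = 2.44 × (33100 km) × (1290/3070)^(1/3) = 60490 km
d/d_R = (40100) / (60490) = 0.663
Since d/d_R < 1, the body is inside the Roche limit.

inside; d/d_R ≈ 0.663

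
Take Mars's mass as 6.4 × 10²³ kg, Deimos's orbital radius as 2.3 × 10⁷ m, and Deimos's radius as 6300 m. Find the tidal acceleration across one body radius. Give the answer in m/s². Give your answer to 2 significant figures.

Δg = 2GMr/d³
   = 2 × (6.674 × 10⁻¹¹) × (6.4 × 10²³) × (6300) / (2.3 × 10⁷)³
   = 4.4 × 10⁻⁵ m/s²

4.4 × 10⁻⁵ m/s²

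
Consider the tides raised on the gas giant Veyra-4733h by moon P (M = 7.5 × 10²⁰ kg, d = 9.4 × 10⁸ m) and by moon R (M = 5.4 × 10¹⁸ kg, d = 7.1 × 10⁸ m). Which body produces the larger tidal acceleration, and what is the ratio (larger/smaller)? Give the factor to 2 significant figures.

Tidal stretch scales as M/d³; compute that for each body.
Moon P: (7.5 × 10²⁰) / (9.4 × 10⁸)³ = 9.030 × 10⁻⁷
Moon R: (5.4 × 10¹⁸) / (7.1 × 10⁸)³ = 1.509 × 10⁻⁸
Ratio (larger/smaller) = 60

Moon P, by a factor of ≈ 60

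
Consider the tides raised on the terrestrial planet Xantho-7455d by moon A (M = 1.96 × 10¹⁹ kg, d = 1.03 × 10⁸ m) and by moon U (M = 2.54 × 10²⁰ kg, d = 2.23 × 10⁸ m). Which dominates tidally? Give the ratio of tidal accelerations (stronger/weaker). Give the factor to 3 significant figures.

Moon U, by a factor of ≈ 1.28

Tidal stretch scales as M/d³; compute that for each body.
Moon A: (1.96 × 10¹⁹) / (1.03 × 10⁸)³ = 1.794 × 10⁻⁵
Moon U: (2.54 × 10²⁰) / (2.23 × 10⁸)³ = 2.290 × 10⁻⁵
Ratio (larger/smaller) = 1.28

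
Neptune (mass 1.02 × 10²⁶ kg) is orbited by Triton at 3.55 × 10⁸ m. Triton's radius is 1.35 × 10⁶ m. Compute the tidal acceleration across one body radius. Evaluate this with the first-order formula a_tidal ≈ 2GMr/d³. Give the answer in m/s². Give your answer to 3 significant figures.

4.11 × 10⁻⁴ m/s²

Since r ≪ d, expand the inverse-square field across one radius to get the leading 2GMr/d³ term.
a_tidal = 2GMr/d³
        = 2 × (6.674 × 10⁻¹¹) × (1.02 × 10²⁶) × (1.35 × 10⁶) / (3.55 × 10⁸)³
        = 4.11 × 10⁻⁴ m/s²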